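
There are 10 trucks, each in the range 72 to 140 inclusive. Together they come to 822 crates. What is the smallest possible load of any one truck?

72

Minimizing one value means maximizing the remaining 9.
The other 9 can take up 9 × 140 = 1260 ≥ 822 − 72, so one truck can sit at its floor of 72.
Achievable: one at 72 and the other 9 totalling 750, which fits since 9 × 72 ≤ 750 ≤ 9 × 140.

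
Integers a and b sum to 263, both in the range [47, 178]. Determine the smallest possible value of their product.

For a fixed sum, ab is smallest when a and b are as far apart as possible.
The extreme feasible split is a = 85, b = 178, giving ab = 15130.

15130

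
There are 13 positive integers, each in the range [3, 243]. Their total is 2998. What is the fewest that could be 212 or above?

If only k of them are at least 212, the other 13 − k are at most 211, so the total is at most k·243 + (13 − k)·211.
This must reach 2998, so k·243 + (13 − k)·211 ≥ 2998, giving k ≥ 8.
Exactly 8 works: 8 values at 243 and 5 at 211 total 2999; lower one of the high values by 1 (still ≥ 212) to hit 2998.

8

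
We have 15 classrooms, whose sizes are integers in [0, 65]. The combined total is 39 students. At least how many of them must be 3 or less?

6

Let j be the number exceeding 3. Then the total is ≥ 4·j + 0·(15 − j) = 0 + 4j.
So 4j ≤ 39 and j ≤ 9; hence at least 15 − 9 = 6 are ≤ 3.
Exactly 6 works: 6 values at 0 and 9 at 4 total 36; raise one of the low values by 3 (still ≤ 3) to hit 39.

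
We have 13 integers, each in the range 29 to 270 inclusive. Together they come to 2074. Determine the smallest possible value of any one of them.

To make one integer as small as possible, make the other 12 as large as possible.
The other 12 can take up 12 × 270 = 3240 ≥ 2074 − 29, so one integer can sit at its floor of 29.
Achievable: one at 29 and the other 12 totalling 2045, which fits since 12 × 29 ≤ 2045 ≤ 12 × 270.

29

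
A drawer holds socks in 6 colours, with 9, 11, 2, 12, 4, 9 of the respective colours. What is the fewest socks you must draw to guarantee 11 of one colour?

In the worst case you take as many as possible of each colour without reaching 11: 9 + 10 + 2 + 10 + 4 + 9 = 44.
The next one must give 11 of some colour, so 44 + 1 = 45.

45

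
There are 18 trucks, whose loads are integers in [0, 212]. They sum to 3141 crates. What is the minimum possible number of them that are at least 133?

10

Each value short of 133 is at most 132, costing at least 212 − 132 = 80 against the maximum total of 3816.
We can afford to lose at most 3816 − 3141 = 675, so at most ⌊675/80⌋ = 8 fall short, and at least 10 are ≥ 133.
Exactly 10 works: 10 values at 212 and 8 at 132 total 3176; lower one of the high values by 35 (still ≥ 133) to hit 3141.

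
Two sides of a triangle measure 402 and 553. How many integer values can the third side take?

803

The triangle inequality gives |402 − 553| < c < 402 + 553, i.e. 151 < c < 955.
So c can be any integer from 152 to 954: 803 values.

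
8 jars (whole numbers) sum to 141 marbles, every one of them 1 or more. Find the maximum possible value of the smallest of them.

The average is 141/8 < 18, so some value is ≤ 17.
Taking 3 copies of 17 and 5 copies of 18 gives exactly 141, so 17 is attained.

17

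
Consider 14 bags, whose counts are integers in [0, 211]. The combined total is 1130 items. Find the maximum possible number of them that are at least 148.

7

With k values at 148 or above and the rest at least 0, the sum is at least 0 + 148k.
Since the sum is 1130, we need 148k ≤ 1130, i.e. k ≤ 7.
k = 7 is achieved by 7 values at 148 and 7 at 0, total 1036; add 94 to one value (staying below 148) to reach 1130.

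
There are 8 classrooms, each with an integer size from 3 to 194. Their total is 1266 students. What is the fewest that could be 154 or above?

2

Suppose at most 8 − j of them reach 154; then j values are ≤ 153 and the rest ≤ 194.
The total is then ≤ 153·j + 194·(8 − j) = 1552 − 41j. For this to be ≥ 1266 we need j ≤ 6, so at least 8 − 6 = 2 must reach 154.
Exactly 2 works: 2 values at 194 and 6 at 153 total 1306; lower one of the high values by 40 (still ≥ 154) to hit 1266.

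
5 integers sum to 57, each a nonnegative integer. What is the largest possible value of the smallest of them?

11

The average is 57/5 < 12, so some value is ≤ 11.
Taking 3 copies of 11 and 2 copies of 12 gives exactly 57, so 11 is attained.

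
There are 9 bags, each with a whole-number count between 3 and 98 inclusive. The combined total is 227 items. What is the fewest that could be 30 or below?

2

Let j be the number exceeding 30. Then the total is ≥ 31·j + 3·(9 − j) = 27 + 28j.
So 28j ≤ 200 and j ≤ 7; hence at least 9 − 7 = 2 are ≤ 30.
Exactly 2 works: 2 values at 3 and 7 at 31 total 223; raise one of the low values by 4 (still ≤ 30) to hit 227.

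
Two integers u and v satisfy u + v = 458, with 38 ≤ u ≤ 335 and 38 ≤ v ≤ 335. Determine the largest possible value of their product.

uv = u(458 − u) is maximized when u is as near 458/2 as the bounds allow.
Taking u = 229 and v = 229 (both in [38, 335]) gives uv = 52441.

52441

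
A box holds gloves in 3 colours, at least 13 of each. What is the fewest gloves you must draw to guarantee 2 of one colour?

You could draw 1 of every colour without reaching 2 of any — 3 in all.
One more forces 2 of some colour, so 3 + 1 = 4.

4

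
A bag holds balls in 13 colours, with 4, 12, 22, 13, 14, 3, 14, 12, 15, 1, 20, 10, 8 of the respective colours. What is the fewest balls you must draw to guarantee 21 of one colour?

In the worst case you take as many as possible of each colour without reaching 21: 4 + 12 + 20 + 13 + 14 + 3 + 14 + 12 + 15 + 1 + 20 + 10 + 8 = 146.
The next one must give 21 of some colour, so 146 + 1 = 147.

147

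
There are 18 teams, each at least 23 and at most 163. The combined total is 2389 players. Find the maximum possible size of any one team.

To make one team as large as possible, make the other 17 as small as possible.
The other 17 contribute at least 17 × 23 = 391, leaving at most 2389 − 391 = 1998.
But each team is capped at 163, so the maximum is 163.
Achievable: one at 163 and the other 17 totalling 2226, which fits since 17 × 23 ≤ 2226 ≤ 17 × 163.

163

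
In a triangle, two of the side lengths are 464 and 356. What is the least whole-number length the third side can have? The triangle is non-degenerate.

The third side must exceed |464 − 356| = 108.
The smallest integer above 108 is 109.

109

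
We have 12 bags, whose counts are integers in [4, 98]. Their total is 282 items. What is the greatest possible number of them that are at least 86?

2

If k of the values are ≥ 86, the total is ≥ 86k + 4(12 − k).
Setting 86k + 4(12 − k) ≤ 282 gives 82k ≤ 234, so k ≤ 2.
k = 2 is achieved by 2 values at 86 and 10 at 4, total 212; add 70 to one value (staying below 86) to reach 282.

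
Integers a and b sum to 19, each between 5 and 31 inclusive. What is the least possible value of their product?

Since a + b is fixed, pushing one of them to its bound minimizes the product.
The extreme feasible split is a = 5, b = 14, giving ab = 70.

70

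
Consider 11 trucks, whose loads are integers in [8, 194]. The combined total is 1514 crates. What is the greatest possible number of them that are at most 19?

3

Suppose k of them are at most 19. Those contribute at most 19 each and the rest at most 194 each.
So the total is at most 19k + 194(11 − k) = 2134 − 175k. This must still be ≥ 1514, so k ≤ 3.
k = 3 is achieved by 3 values at 19 and 8 at 194, total 1609; lower one of the 194's by 95 (still > 19) to reach 1514.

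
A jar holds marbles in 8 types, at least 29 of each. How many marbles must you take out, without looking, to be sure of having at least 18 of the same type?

In the worst case you draw 17 of each of the 8 types: 8 × 17 = 136.
One more forces 18 of some type, so 136 + 1 = 137.

137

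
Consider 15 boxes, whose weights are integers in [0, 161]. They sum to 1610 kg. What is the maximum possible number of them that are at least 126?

12

With k values at 126 or above and the rest at least 0, the sum is at least 0 + 126k.
Since the sum is 1610, we need 126k ≤ 1610, i.e. k ≤ 12.
k = 12 is achieved by 12 values at 126 and 3 at 0, total 1512; add 98 to one value (staying below 126) to reach 1610.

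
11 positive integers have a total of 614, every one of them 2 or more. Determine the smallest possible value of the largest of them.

The average is 614/11 > 55, so not all 11 can be 55 or less; the largest is ≥ 56.
Equality holds with 9 values of 56 and 2 values of 55.

56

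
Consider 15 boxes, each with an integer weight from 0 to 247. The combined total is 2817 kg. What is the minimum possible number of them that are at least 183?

Suppose at most 15 − j of them reach 183; then j values are ≤ 182 and the rest ≤ 247.
The total is then ≤ 182·j + 247·(15 − j) = 3705 − 65j. For this to be ≥ 2817 we need j ≤ 13, so at least 15 − 13 = 2 must reach 183.
Exactly 2 works: 2 values at 247 and 13 at 182 total 2860; lower one of the high values by 43 (still ≥ 183) to hit 2817.

2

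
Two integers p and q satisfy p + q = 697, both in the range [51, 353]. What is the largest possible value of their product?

121452

With p + q fixed, pq peaks when the two are closest together.
Taking p = 348 and q = 349 (both in [51, 353]) gives pq = 121452.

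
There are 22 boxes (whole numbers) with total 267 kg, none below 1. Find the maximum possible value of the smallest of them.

The 22 values sum to 267, so their minimum is at most ⌊267/22⌋ = 12.
Achievable: 19 of them at 12 and 3 at 13 total 267.

12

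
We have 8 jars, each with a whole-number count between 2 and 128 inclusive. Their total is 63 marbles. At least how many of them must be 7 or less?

1

Each value above 7 is at least 8, contributing at least 8 − 2 = 6 above the floor 2.
The sum exceeds the floor total 16 by 47, so at most ⌊47/6⌋ = 7 exceed 7, and at least 1 are ≤ 7.
Exactly 1 works: 1 value at 2 and 7 at 8 total 58; raise one of the low values by 5 (still ≤ 7) to hit 63.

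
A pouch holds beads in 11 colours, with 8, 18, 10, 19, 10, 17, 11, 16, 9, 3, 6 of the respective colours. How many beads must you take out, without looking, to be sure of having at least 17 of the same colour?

In the worst case you take as many as possible of each colour without reaching 17: 8 + 16 + 10 + 16 + 10 + 16 + 11 + 16 + 9 + 3 + 6 = 121.
The next one must give 17 of some colour, so 121 + 1 = 122.

122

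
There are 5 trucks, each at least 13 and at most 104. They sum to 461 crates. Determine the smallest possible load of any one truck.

45

Minimizing one value means maximizing the remaining 4.
The other 4 contribute at most 4 × 104 = 416, leaving at least 461 − 416 = 45.
Since 45 ≥ 13, this is achievable: one at 45 and 4 at 104.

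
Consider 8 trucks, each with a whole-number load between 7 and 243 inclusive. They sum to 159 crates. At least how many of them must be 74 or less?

If only k of them are at most 74, the other 8 − k are at least 75, so the total is at least (8 − k)·75 + k·7.
This is ≤ 159, so (8 − k)·75 + 7k ≤ 159, which gives k ≥ 7.
Exactly 7 works: 7 values at 7 and 1 at 75 total 124; raise one of the low values by 35 (still ≤ 74) to hit 159.

7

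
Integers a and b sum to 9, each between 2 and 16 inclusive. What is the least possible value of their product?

14

Since a + b is fixed, pushing one of them to its bound minimizes the product.
The extreme feasible split is a = 2, b = 7, giving ab = 14.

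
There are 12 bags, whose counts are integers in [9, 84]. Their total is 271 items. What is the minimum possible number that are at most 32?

Let j be the number exceeding 32. Then the total is ≥ 33·j + 9·(12 − j) = 108 + 24j.
So 24j ≤ 163 and j ≤ 6; hence at least 12 − 6 = 6 are ≤ 32.
Exactly 6 works: 6 values at 9 and 6 at 33 total 252; raise one of the low values by 19 (still ≤ 32) to hit 271.

6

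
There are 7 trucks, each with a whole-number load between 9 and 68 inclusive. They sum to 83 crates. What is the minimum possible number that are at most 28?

Let j be the number exceeding 28. Then the total is ≥ 29·j + 9·(7 − j) = 63 + 20j.
So 20j ≤ 20 and j ≤ 1; hence at least 7 − 1 = 6 are ≤ 28.
Exactly 6 works: 6 values at 9 and 1 at 29 total 83.

6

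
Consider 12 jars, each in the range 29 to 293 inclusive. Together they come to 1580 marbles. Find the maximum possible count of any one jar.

To make one jar as large as possible, make the other 11 as small as possible.
The other 11 contribute at least 11 × 29 = 319, leaving at most 1580 − 319 = 1261.
But each jar is capped at 293, so the maximum is 293.
Achievable: one at 293 and the other 11 totalling 1287, which fits since 11 × 29 ≤ 1287 ≤ 11 × 293.

293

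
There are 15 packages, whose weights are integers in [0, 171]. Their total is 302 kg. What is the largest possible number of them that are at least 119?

2

If k of the values are ≥ 119, the total is ≥ 119k + 0(15 − k).
Setting 119k + 0(15 − k) ≤ 302 gives 119k ≤ 302, so k ≤ 2.
k = 2 is achieved by 2 values at 119 and 13 at 0, total 238; add 64 to one value (staying below 119) to reach 302.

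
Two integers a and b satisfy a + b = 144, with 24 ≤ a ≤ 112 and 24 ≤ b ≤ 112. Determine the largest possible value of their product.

ab = a(144 − a) is maximized when a is as near 144/2 as the bounds allow.
Taking a = 72 and b = 72 (both in [24, 112]) gives ab = 5184.

5184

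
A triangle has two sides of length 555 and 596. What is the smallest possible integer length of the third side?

The third side must exceed |555 − 596| = 41.
The smallest integer above 41 is 42.

42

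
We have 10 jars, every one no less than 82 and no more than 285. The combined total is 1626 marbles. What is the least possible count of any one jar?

To make one jar as small as possible, make the other 9 as large as possible.
The other 9 can take up 9 × 285 = 2565 ≥ 1626 − 82, so one jar can sit at its floor of 82.
Achievable: one at 82 and the other 9 totalling 1544, which fits since 9 × 82 ≤ 1544 ≤ 9 × 285.

82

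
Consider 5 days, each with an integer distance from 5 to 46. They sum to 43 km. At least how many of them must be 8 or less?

1

Let j be the number exceeding 8. Then the total is ≥ 9·j + 5·(5 − j) = 25 + 4j.
So 4j ≤ 18 and j ≤ 4; hence at least 5 − 4 = 1 are ≤ 8.
Exactly 1 works: 1 value at 5 and 4 at 9 total 41; raise one of the low values by 2 (still ≤ 8) to hit 43.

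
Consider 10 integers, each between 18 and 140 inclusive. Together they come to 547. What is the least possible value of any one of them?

Minimizing one value means maximizing the remaining 9.
The other 9 can take up 9 × 140 = 1260 ≥ 547 − 18, so one integer can sit at its floor of 18.
Achievable: one at 18 and the other 9 totalling 529, which fits since 9 × 18 ≤ 529 ≤ 9 × 140.

18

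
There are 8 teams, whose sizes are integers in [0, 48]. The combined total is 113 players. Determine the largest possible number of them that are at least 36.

3

With k values at 36 or above and the rest at least 0, the sum is at least 0 + 36k.
Since the sum is 113, we need 36k ≤ 113, i.e. k ≤ 3.
k = 3 is achieved by 3 values at 36 and 5 at 0, total 108; add 5 to one value (staying below 36) to reach 113.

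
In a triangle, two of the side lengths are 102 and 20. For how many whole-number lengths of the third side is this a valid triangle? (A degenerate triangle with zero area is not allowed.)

The triangle inequality gives |102 − 20| < c < 102 + 20, i.e. 82 < c < 122.
So c can be any integer from 83 to 121: 39 values.

39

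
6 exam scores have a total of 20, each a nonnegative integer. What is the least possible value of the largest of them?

The average is 20/6 > 3, so not all 6 can be 3 or less; the largest is ≥ 4.
Equality holds with 2 values of 4 and 4 values of 3.

4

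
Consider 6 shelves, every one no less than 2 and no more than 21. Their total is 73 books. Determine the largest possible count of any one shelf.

21

Maximizing one value means minimizing the remaining 5.
The other 5 contribute at least 5 × 2 = 10, leaving at most 73 − 10 = 63.
But each shelf is capped at 21, so the maximum is 21.
Achievable: one at 21 and the other 5 totalling 52, which fits since 5 × 2 ≤ 52 ≤ 5 × 21.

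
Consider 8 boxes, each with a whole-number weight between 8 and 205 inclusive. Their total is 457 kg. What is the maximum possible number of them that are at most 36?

Each value at 36 or below falls at least 205 − 36 = 169 short of the ceiling 205.
The ceiling total is 8 × 205 = 1640, and we need 457, so at most ⌊(1640 − 457)/169⌋ = 7 can be that low.
k = 7 is achieved by 7 values at 36 and 1 at 205, total 457.

7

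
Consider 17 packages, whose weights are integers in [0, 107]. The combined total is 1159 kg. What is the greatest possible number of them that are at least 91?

Suppose k of them are at least 91. Those contribute at least 91 each and the other 17 − k at least 0 each.
So the total is at least 91k + 0(17 − k) = 0 + 91k. This must be ≤ 1159, giving k ≤ 12.
k = 12 is achieved by 12 values at 91 and 5 at 0, total 1092; add 67 to one value (staying below 91) to reach 1159.

12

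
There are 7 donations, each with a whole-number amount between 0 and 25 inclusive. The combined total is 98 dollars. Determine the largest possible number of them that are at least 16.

Suppose k of them are at least 16. Those contribute at least 16 each and the other 7 − k at least 0 each.
So the total is at least 16k + 0(7 − k) = 0 + 16k. This must be ≤ 98, giving k ≤ 6.
k = 6 is achieved by 6 values at 16 and 1 at 0, total 96; add 2 to one value (staying below 16) to reach 98.

6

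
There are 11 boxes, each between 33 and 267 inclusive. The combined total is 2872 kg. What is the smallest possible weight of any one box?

To make one box as small as possible, make the other 10 as large as possible.
The other 10 contribute at most 10 × 267 = 2670, leaving at least 2872 − 2670 = 202.
Since 202 ≥ 33, this is achievable: one at 202 and 10 at 267.

202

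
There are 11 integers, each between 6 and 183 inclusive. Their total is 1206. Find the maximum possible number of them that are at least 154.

With k values at 154 or above and the rest at least 6, the sum is at least 66 + 148k.
Since the sum is 1206, we need 148k ≤ 1140, i.e. k ≤ 7.
k = 7 is achieved by 7 values at 154 and 4 at 6, total 1102; add 104 to one value (staying below 154) to reach 1206.

7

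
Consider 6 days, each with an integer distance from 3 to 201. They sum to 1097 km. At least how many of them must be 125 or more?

5

If only k of them are at least 125, the other 6 − k are at most 124, so the total is at most k·201 + (6 − k)·124.
This must reach 1097, so k·201 + (6 − k)·124 ≥ 1097, giving k ≥ 5.
Exactly 5 works: 5 values at 201 and 1 at 124 total 1129; lower one of the high values by 32 (still ≥ 125) to hit 1097.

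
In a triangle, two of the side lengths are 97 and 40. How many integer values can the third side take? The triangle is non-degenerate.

The triangle inequality gives |97 − 40| < c < 97 + 40, i.e. 57 < c < 137.
So c can be any integer from 58 to 136: 79 values.

79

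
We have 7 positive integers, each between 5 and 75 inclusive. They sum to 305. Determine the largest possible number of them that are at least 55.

Suppose k of them are at least 55. Those contribute at least 55 each and the other 7 − k at least 5 each.
So the total is at least 55k + 5(7 − k) = 35 + 50k. This must be ≤ 305, giving k ≤ 5.
k = 5 is achieved by 5 values at 55 and 2 at 5, total 285; add 20 to one value (staying below 55) to reach 305.

5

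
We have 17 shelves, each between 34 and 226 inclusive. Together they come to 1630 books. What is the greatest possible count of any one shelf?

226

To make one shelf as large as possible, make the other 16 as small as possible.
The other 16 contribute at least 16 × 34 = 544, leaving at most 1630 − 544 = 1086.
But each shelf is capped at 226, so the maximum is 226.
Achievable: one at 226 and the other 16 totalling 1404, which fits since 16 × 34 ≤ 1404 ≤ 16 × 226.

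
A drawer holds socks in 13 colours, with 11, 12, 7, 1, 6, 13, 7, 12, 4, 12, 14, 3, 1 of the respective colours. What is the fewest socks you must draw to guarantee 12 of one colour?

In the worst case you take as many as possible of each colour without reaching 12: 11 + 11 + 7 + 1 + 6 + 11 + 7 + 11 + 4 + 11 + 11 + 3 + 1 = 95.
The next one must give 12 of some colour, so 95 + 1 = 96.

96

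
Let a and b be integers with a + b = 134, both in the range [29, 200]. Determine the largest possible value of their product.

4489

ab = a(134 − a) is maximized when a is as near 134/2 as the bounds allow.
Taking a = 67 and b = 67 (both in [29, 200]) gives ab = 4489.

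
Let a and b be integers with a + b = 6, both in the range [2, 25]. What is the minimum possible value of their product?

8

ab = a(6 − a) is concave in a, so over [2, 4] it is minimized at an endpoint.
The extreme feasible split is a = 2, b = 4, giving ab = 8.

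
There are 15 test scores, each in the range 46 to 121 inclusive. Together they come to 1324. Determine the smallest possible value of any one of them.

46

To make one score as small as possible, make the other 14 as large as possible.
The other 14 can take up 14 × 121 = 1694 ≥ 1324 − 46, so one score can sit at its floor of 46.
Achievable: one at 46 and the other 14 totalling 1278, which fits since 14 × 46 ≤ 1278 ≤ 14 × 121.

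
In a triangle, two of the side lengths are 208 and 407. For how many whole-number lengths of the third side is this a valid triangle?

415

The triangle inequality gives |208 − 407| < c < 208 + 407, i.e. 199 < c < 615.
So c can be any integer from 200 to 614: 415 values.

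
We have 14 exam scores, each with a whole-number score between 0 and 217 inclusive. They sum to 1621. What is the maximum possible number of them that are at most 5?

Each value at 5 or below falls at least 217 − 5 = 212 short of the ceiling 217.
The ceiling total is 14 × 217 = 3038, and we need 1621, so at most ⌊(3038 − 1621)/212⌋ = 6 can be that low.
k = 6 is achieved by 6 values at 5 and 8 at 217, total 1766; lower one of the 217's by 145 (still > 5) to reach 1621.

6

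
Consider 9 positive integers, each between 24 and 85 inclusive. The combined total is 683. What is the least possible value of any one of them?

To make one integer as small as possible, make the other 8 as large as possible.
The other 8 can take up 8 × 85 = 680 ≥ 683 − 24, so one integer can sit at its floor of 24.
Achievable: one at 24 and the other 8 totalling 659, which fits since 8 × 24 ≤ 659 ≤ 8 × 85.

24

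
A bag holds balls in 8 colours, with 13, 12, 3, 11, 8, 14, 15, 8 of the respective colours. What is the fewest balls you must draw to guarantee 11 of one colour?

In the worst case you take as many as possible of each colour without reaching 11: 10 + 10 + 3 + 10 + 8 + 10 + 10 + 8 = 69.
The next one must give 11 of some colour, so 69 + 1 = 70.

70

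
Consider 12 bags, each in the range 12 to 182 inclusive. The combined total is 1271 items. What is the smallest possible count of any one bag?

To make one bag as small as possible, make the other 11 as large as possible.
The other 11 can take up 11 × 182 = 2002 ≥ 1271 − 12, so one bag can sit at its floor of 12.
Achievable: one at 12 and the other 11 totalling 1259, which fits since 11 × 12 ≤ 1259 ≤ 11 × 182.

12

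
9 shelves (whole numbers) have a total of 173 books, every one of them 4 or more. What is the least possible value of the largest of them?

20

The 9 values sum to 173, so their maximum is at least ⌈173/9⌉ = 20.
Achievable: 2 of them at 20 and 7 at 19 total 173.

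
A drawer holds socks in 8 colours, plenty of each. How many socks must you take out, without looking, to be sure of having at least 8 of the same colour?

57

In the worst case you draw 7 of each of the 8 colours: 8 × 7 = 56.
One more forces 8 of some colour, so 56 + 1 = 57.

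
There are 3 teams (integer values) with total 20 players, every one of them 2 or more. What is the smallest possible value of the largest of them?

The 3 values sum to 20, so their maximum is at least ⌈20/3⌉ = 7.
Equality holds with 2 values of 7 and 1 value of 6.

7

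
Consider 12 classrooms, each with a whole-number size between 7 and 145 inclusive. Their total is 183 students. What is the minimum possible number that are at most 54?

Let j be the number exceeding 54. Then the total is ≥ 55·j + 7·(12 − j) = 84 + 48j.
So 48j ≤ 99 and j ≤ 2; hence at least 12 − 2 = 10 are ≤ 54.
Exactly 10 works: 10 values at 7 and 2 at 55 total 180; raise one of the low values by 3 (still ≤ 54) to hit 183.

10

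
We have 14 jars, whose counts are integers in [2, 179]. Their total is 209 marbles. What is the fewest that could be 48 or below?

11

If only k of them are at most 48, the other 14 − k are at least 49, so the total is at least (14 − k)·49 + k·2.
This is ≤ 209, so (14 − k)·49 + 2k ≤ 209, which gives k ≥ 11.
Exactly 11 works: 11 values at 2 and 3 at 49 total 169; raise one of the low values by 40 (still ≤ 48) to hit 209.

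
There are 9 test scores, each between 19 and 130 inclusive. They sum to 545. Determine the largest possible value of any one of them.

130

To make one score as large as possible, make the other 8 as small as possible.
The other 8 contribute at least 8 × 19 = 152, leaving at most 545 − 152 = 393.
But each score is capped at 130, so the maximum is 130.
Achievable: one at 130 and the other 8 totalling 415, which fits since 8 × 19 ≤ 415 ≤ 8 × 130.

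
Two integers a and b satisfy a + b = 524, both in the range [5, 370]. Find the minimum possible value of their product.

ab = a(524 − a) is concave in a, so over [154, 370] it is minimized at an endpoint.
At the endpoint a = 154, b = 524 − 154 = 370, so ab = 154 × 370 = 56980.

56980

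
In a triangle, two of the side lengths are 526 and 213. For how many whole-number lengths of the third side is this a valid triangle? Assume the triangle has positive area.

425

The triangle inequality gives |526 − 213| < c < 526 + 213, i.e. 313 < c < 739.
So c can be any integer from 314 to 738: 425 values.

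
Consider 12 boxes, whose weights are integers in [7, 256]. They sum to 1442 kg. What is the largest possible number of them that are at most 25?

7

Suppose k of them are at most 25. Those contribute at most 25 each and the rest at most 256 each.
So the total is at most 25k + 256(12 − k) = 3072 − 231k. This must still be ≥ 1442, so k ≤ 7.
k = 7 is achieved by 7 values at 25 and 5 at 256, total 1455; lower one of the 256's by 13 (still > 25) to reach 1442.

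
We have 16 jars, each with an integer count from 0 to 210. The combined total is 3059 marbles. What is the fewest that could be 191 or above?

1

If only k of them are at least 191, the other 16 − k are at most 190, so the total is at most k·210 + (16 − k)·190.
This must reach 3059, so k·210 + (16 − k)·190 ≥ 3059, giving k ≥ 1.
Exactly 1 works: 1 value at 210 and 15 at 190 total 3060; lower one of the high values by 1 (still ≥ 191) to hit 3059.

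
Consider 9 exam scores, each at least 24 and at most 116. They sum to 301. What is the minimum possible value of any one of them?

24

Minimizing one value means maximizing the remaining 8.
The other 8 can take up 8 × 116 = 928 ≥ 301 − 24, so one score can sit at its floor of 24.
Achievable: one at 24 and the other 8 totalling 277, which fits since 8 × 24 ≤ 277 ≤ 8 × 116.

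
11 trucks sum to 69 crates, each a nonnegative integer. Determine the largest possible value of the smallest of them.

6

The average is 69/11 < 7, so some value is ≤ 6.
Equality holds with 8 values of 6 and 3 values of 7.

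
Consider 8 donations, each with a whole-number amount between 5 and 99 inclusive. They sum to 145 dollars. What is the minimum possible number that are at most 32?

5

If only k of them are at most 32, the other 8 − k are at least 33, so the total is at least (8 − k)·33 + k·5.
This is ≤ 145, so (8 − k)·33 + 5k ≤ 145, which gives k ≥ 5.
Exactly 5 works: 5 values at 5 and 3 at 33 total 124; raise one of the low values by 21 (still ≤ 32) to hit 145.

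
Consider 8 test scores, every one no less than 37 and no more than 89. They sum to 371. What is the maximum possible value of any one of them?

To make one score as large as possible, make the other 7 as small as possible.
The other 7 contribute at least 7 × 37 = 259, leaving at most 371 − 259 = 112.
But each score is capped at 89, so the maximum is 89.
Achievable: one at 89 and the other 7 totalling 282, which fits since 7 × 37 ≤ 282 ≤ 7 × 89.

89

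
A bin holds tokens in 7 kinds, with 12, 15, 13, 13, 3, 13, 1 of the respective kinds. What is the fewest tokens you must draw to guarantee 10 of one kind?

50

In the worst case you take as many as possible of each kind without reaching 10: 9 + 9 + 9 + 9 + 3 + 9 + 1 = 49.
The next one must give 10 of some kind, so 49 + 1 = 50.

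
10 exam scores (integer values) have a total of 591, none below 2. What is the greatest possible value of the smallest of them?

If every one of the 10 were at least 60, the total would be at least 10 × 60 = 600 > 591.
Taking 9 copies of 59 and 1 copy of 60 gives exactly 591, so 59 is attained.

59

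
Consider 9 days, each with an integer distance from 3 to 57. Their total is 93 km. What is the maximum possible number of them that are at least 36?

Suppose k of them are at least 36. Those contribute at least 36 each and the other 9 − k at least 3 each.
So the total is at least 36k + 3(9 − k) = 27 + 33k. This must be ≤ 93, giving k ≤ 2.
k = 2 is achieved by 2 values at 36 and 7 at 3, total 93.

2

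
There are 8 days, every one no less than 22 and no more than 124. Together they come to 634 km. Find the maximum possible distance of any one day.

To make one day as large as possible, make the other 7 as small as possible.
The other 7 contribute at least 7 × 22 = 154, leaving at most 634 − 154 = 480.
But each day is capped at 124, so the maximum is 124.
Achievable: one at 124 and the other 7 totalling 510, which fits since 7 × 22 ≤ 510 ≤ 7 × 124.

124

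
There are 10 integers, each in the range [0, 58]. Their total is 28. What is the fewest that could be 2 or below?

Let j be the number exceeding 2. Then the total is ≥ 3·j + 0·(10 − j) = 0 + 3j.
So 3j ≤ 28 and j ≤ 9; hence at least 10 − 9 = 1 are ≤ 2.
Exactly 1 works: 1 value at 0 and 9 at 3 total 27; raise one of the low values by 1 (still ≤ 2) to hit 28.

1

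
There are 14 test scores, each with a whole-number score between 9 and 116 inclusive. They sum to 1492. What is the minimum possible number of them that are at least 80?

Each value short of 80 is at most 79, costing at least 116 − 79 = 37 against the maximum total of 1624.
We can afford to lose at most 1624 − 1492 = 132, so at most ⌊132/37⌋ = 3 fall short, and at least 11 are ≥ 80.
Exactly 11 works: 11 values at 116 and 3 at 79 total 1513; lower one of the high values by 21 (still ≥ 80) to hit 1492.

11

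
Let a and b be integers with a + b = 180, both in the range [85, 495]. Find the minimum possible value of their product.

8075

For a fixed sum, ab is smallest when a and b are as far apart as possible.
The extreme feasible split is a = 85, b = 95, giving ab = 8075.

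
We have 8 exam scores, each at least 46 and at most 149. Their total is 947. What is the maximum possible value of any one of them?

Maximizing one value means minimizing the remaining 7.
The other 7 contribute at least 7 × 46 = 322, leaving at most 947 − 322 = 625.
But each score is capped at 149, so the maximum is 149.
Achievable: one at 149 and the other 7 totalling 798, which fits since 7 × 46 ≤ 798 ≤ 7 × 149.

149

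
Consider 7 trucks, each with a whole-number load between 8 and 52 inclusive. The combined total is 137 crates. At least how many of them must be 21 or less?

If only k of them are at most 21, the other 7 − k are at least 22, so the total is at least (7 − k)·22 + k·8.
This is ≤ 137, so (7 − k)·22 + 8k ≤ 137, which gives k ≥ 2.
Exactly 2 works: 2 values at 8 and 5 at 22 total 126; raise one of the low values by 11 (still ≤ 21) to hit 137.

2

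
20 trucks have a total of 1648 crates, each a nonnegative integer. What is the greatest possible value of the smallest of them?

If every one of the 20 were at least 83, the total would be at least 20 × 83 = 1660 > 1648.
Equality holds with 12 values of 82 and 8 values of 83.

82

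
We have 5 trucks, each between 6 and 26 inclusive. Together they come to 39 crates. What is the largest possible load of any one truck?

15

To make one truck as large as possible, make the other 4 as small as possible.
The other 4 contribute at least 4 × 6 = 24, leaving at most 39 − 24 = 15.
Since 15 ≤ 26, this is achievable: one at 15 and 4 at 6.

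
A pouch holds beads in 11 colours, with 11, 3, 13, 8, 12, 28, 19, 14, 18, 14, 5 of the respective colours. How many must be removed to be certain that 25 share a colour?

In the worst case you take as many as possible of each colour without reaching 25: 11 + 3 + 13 + 8 + 12 + 24 + 19 + 14 + 18 + 14 + 5 = 141.
The next one must give 25 of some colour, so 141 + 1 = 142.

142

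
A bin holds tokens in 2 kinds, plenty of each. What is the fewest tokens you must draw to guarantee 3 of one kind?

5

In the worst case you draw 2 of each of the 2 kinds: 2 × 2 = 4.
One more forces 3 of some kind, so 4 + 1 = 5.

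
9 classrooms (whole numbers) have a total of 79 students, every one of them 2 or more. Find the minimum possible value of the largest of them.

The average is 79/9 > 8, so not all 9 can be 8 or less; the largest is ≥ 9.
Taking 2 copies of 8 and 7 copies of 9 gives exactly 79, so 9 is attained.

9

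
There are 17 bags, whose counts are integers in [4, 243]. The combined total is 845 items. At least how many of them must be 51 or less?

1

Each value above 51 is at least 52, contributing at least 52 − 4 = 48 above the floor 4.
The sum exceeds the floor total 68 by 777, so at most ⌊777/48⌋ = 16 exceed 51, and at least 1 are ≤ 51.
Exactly 1 works: 1 value at 4 and 16 at 52 total 836; raise one of the low values by 9 (still ≤ 51) to hit 845.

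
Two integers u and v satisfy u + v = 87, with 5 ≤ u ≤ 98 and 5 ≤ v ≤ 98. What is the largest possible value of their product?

1892

uv = u(87 − u) is maximized when u is as near 87/2 as the bounds allow.
Taking u = 43 and v = 44 (both in [5, 98]) gives uv = 1892.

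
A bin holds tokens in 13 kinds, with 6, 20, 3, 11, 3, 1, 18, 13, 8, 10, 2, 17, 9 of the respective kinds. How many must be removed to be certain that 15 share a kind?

In the worst case you take as many as possible of each kind without reaching 15: 6 + 14 + 3 + 11 + 3 + 1 + 14 + 13 + 8 + 10 + 2 + 14 + 9 = 108.
The next one must give 15 of some kind, so 108 + 1 = 109.

109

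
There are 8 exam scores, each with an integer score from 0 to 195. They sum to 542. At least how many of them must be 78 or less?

2

If only k of them are at most 78, the other 8 − k are at least 79, so the total is at least (8 − k)·79 + k·0.
This is ≤ 542, so (8 − k)·79 + 0k ≤ 542, which gives k ≥ 2.
Exactly 2 works: 2 values at 0 and 6 at 79 total 474; raise one of the low values by 68 (still ≤ 78) to hit 542.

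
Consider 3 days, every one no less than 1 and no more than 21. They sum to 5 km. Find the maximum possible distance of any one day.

Maximizing one value means minimizing the remaining 2.
The other 2 contribute at least 2 × 1 = 2, leaving at most 5 − 2 = 3.
Since 3 ≤ 21, this is achievable: one at 3 and 2 at 1.

3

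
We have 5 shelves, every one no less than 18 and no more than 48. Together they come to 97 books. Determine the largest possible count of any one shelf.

25

Maximizing one value means minimizing the remaining 4.
The other 4 contribute at least 4 × 18 = 72, leaving at most 97 − 72 = 25.
Since 25 ≤ 48, this is achievable: one at 25 and 4 at 18.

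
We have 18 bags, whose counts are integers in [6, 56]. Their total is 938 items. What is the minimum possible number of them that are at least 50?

If only k of them are at least 50, the other 18 − k are at most 49, so the total is at most k·56 + (18 − k)·49.
This must reach 938, so k·56 + (18 − k)·49 ≥ 938, giving k ≥ 8.
Exactly 8 works: 8 values at 56 and 10 at 49 total 938.

8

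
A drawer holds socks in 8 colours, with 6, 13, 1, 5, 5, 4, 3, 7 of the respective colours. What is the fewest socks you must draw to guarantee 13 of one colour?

In the worst case you take as many as possible of each colour without reaching 13: 6 + 12 + 1 + 5 + 5 + 4 + 3 + 7 = 43.
The next one must give 13 of some colour, so 43 + 1 = 44.

44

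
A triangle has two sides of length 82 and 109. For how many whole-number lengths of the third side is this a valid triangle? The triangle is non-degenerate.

The triangle inequality gives |82 − 109| < c < 82 + 109, i.e. 27 < c < 191.
So c can be any integer from 28 to 190: 163 values.

163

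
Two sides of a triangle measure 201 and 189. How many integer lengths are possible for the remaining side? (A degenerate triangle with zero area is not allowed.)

The triangle inequality gives |201 − 189| < c < 201 + 189, i.e. 12 < c < 390.
So c can be any integer from 13 to 389: 377 values.

377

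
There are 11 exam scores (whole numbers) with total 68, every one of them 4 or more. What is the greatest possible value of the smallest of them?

6

If every one of the 11 were at least 7, the total would be at least 11 × 7 = 77 > 68.
Equality holds with 9 values of 6 and 2 values of 7.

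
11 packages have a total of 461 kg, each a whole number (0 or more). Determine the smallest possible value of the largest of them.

42

The 11 values sum to 461, so their maximum is at least ⌈461/11⌉ = 42.
Taking 1 copy of 41 and 10 copies of 42 gives exactly 461, so 42 is attained.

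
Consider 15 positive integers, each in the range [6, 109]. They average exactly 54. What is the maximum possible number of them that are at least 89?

The total is 15 × 54 = 810.
Suppose k of them are at least 89. Those contribute at least 89 each and the other 15 − k at least 6 each.
So the total is at least 89k + 6(15 − k) = 90 + 83k. This must be ≤ 810, giving k ≤ 8.
k = 8 is achieved by 8 values at 89 and 7 at 6, total 754; add 56 to one value (staying below 89) to reach 810.

8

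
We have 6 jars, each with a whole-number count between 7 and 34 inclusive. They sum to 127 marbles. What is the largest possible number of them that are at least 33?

3

If k of the values are ≥ 33, the total is ≥ 33k + 7(6 − k).
Setting 33k + 7(6 − k) ≤ 127 gives 26k ≤ 85, so k ≤ 3.
k = 3 is achieved by 3 values at 33 and 3 at 7, total 120; add 7 to one value (staying below 33) to reach 127.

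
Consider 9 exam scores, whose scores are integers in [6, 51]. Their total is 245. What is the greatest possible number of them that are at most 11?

Each value at 11 or below falls at least 51 − 11 = 40 short of the ceiling 51.
The ceiling total is 9 × 51 = 459, and we need 245, so at most ⌊(459 − 245)/40⌋ = 5 can be that low.
k = 5 is achieved by 5 values at 11 and 4 at 51, total 259; lower one of the 51's by 14 (still > 11) to reach 245.

5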